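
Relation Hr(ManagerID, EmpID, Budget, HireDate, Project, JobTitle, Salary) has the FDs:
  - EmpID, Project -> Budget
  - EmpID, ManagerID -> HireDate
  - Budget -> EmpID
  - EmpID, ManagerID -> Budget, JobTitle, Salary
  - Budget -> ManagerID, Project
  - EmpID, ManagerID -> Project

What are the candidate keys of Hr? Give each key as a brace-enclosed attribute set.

{Budget}, {EmpID, ManagerID}, {EmpID, Project}

{Budget}⁺ = {Budget, EmpID, HireDate, JobTitle, ManagerID, Project, Salary} — all of the relation — so {Budget} is a candidate key.
{EmpID, ManagerID}⁺ = {Budget, EmpID, HireDate, JobTitle, ManagerID, Project, Salary} — all of the relation — so {EmpID, ManagerID} is a candidate key.
{EmpID, Project}⁺ = {Budget, EmpID, HireDate, JobTitle, ManagerID, Project, Salary} — all of the relation — so {EmpID, Project} is a candidate key.
Any other superkey properly contains one of these, so there are no further candidate keys.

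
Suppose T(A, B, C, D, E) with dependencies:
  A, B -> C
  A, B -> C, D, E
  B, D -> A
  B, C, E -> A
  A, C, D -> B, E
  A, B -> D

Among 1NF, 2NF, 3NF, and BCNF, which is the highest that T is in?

BCNF

Candidate keys: {A, B}, {A, C, D}, {B, C, E}, {B, D}. Prime attributes: {A, B, C, D, E}.
Every FD has a superkey on the left, so the relation is in BCNF.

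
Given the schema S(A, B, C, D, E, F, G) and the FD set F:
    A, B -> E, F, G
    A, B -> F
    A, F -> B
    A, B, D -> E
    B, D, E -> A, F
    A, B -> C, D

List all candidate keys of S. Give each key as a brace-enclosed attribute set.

Closure of {A, B} is {A, B, C, D, E, F, G}, the whole schema; {A, B} is a candidate key.
Closure of {A, F} is {A, B, C, D, E, F, G}, the whole schema; {A, F} is a candidate key.
Closure of {B, D, E} is {A, B, C, D, E, F, G}, the whole schema; {B, D, E} is a candidate key.
These are minimal and exhaustive — every other superkey contains one of them.

{A, B}, {A, F}, {B, D, E}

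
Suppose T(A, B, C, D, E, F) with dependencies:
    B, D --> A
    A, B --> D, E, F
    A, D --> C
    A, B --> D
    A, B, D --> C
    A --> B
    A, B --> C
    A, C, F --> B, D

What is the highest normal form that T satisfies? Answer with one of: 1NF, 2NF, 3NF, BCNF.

BCNF

Candidate keys: {A}, {B, D}. Prime attributes: {A, B, D}.
Every FD has a superkey on the left, so the relation is in BCNF.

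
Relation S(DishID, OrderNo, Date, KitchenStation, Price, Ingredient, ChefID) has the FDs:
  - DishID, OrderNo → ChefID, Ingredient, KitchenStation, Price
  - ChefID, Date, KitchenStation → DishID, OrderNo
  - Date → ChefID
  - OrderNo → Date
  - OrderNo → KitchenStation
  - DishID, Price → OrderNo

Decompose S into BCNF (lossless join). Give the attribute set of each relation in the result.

{ChefID, Date}; {Date, DishID, Ingredient, KitchenStation, OrderNo, Price}

Candidate keys of the original relation: {Date, KitchenStation}, {DishID, Price}, {OrderNo}.
In {ChefID, Date, DishID, Ingredient, KitchenStation, OrderNo, Price}, {Date} is not a superkey ({Date}⁺ restricted to this set is {ChefID, Date}), so split on Date → ChefID into {ChefID, Date} and {Date, DishID, Ingredient, KitchenStation, OrderNo, Price}.
{ChefID, Date} has no BCNF violation.
{Date, DishID, Ingredient, KitchenStation, OrderNo, Price} has no BCNF violation.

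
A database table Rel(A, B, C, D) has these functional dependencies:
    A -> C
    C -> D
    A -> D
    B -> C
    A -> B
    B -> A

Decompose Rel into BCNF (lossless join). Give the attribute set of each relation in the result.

Candidate keys of the original relation: {A}, {B}.
{A, B, C, D}: {C} determines {C, D} here but is not a superkey — split on C -> D, giving {C, D} and {A, B, C}.
{C, D}: every determinant is a superkey — BCNF.
{A, B, C}: every determinant is a superkey — BCNF.

{A, B, C}; {C, D}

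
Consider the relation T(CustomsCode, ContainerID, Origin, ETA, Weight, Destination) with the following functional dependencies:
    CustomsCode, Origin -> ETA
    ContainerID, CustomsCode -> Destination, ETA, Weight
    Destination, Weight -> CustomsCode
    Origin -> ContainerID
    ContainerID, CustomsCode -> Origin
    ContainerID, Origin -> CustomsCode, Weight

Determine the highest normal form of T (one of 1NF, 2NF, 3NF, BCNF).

Candidate keys: {ContainerID, CustomsCode}, {ContainerID, Destination, Weight}, {Origin}. Prime attributes: {ContainerID, CustomsCode, Destination, Origin, Weight}.
For Destination, Weight -> CustomsCode we have {Destination, Weight}⁺ = {CustomsCode, Destination, Weight}; {Destination, Weight} is not a superkey, so BCNF fails.
But every attribute on its right side ({CustomsCode}) is prime, and the same holds for every other non-superkey FD, so 3NF still holds.

3NF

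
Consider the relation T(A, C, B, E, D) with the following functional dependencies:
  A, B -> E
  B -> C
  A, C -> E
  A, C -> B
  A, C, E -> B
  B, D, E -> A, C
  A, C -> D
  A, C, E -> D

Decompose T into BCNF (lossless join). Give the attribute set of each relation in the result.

Candidate keys of the original relation: {A, B}, {A, C}, {B, D, E}.
Within {A, B, C, D, E}: {B}⁺ ∩ {A, B, C, D, E} = {B, C}, not the whole set, so B -> C violates BCNF; decompose into {B, C} and {A, B, D, E}.
{B, C} is in BCNF.
{A, B, D, E} is in BCNF.

{A, B, D, E}; {B, C}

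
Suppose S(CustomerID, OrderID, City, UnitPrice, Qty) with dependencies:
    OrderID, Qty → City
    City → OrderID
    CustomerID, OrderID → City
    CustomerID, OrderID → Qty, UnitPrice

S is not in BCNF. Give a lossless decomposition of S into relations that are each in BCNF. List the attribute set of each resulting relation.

Candidate keys of the original relation: {City, CustomerID}, {CustomerID, OrderID}.
In {City, CustomerID, OrderID, Qty, UnitPrice}, {OrderID, Qty} is not a superkey ({OrderID, Qty}⁺ restricted to this set is {City, OrderID, Qty}), so split on OrderID, Qty → City into {City, OrderID, Qty} and {CustomerID, OrderID, Qty, UnitPrice}.
In {City, OrderID, Qty}, {City} is not a superkey ({City}⁺ restricted to this set is {City, OrderID}), so split on City → OrderID into {City, OrderID} and {City, Qty}.
{City, OrderID} is in BCNF.
{City, Qty} is in BCNF.
{CustomerID, OrderID, Qty, UnitPrice} is in BCNF.

{City, OrderID}; {City, Qty}; {CustomerID, OrderID, Qty, UnitPrice}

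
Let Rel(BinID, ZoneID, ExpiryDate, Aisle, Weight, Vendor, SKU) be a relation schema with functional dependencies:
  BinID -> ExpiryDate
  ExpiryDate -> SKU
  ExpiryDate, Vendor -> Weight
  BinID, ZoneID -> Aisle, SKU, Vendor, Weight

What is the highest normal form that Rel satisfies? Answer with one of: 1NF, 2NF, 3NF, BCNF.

Candidate key: {BinID, ZoneID}. Prime attributes: {BinID, ZoneID}.
For BinID -> ExpiryDate we have {BinID}⁺ = {BinID, ExpiryDate, SKU}; {BinID} is not a superkey, so BCNF fails.
BinID -> ExpiryDate has non-prime {ExpiryDate} on the right and a non-superkey on the left, so 3NF fails.
Since {BinID} ⊂ {BinID, ZoneID} and {BinID}⁺ ⊇ {ExpiryDate, SKU} with {ExpiryDate, SKU} non-prime, there is a partial dependency; 2NF fails.

1NF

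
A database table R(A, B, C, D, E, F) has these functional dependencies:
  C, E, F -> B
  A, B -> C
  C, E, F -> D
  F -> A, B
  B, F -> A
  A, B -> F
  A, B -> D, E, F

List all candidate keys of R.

{A, B}, {F}

{F}⁺ = {A, B, C, D, E, F} — all of the relation — so {F} is a candidate key.
{A, B}⁺ = {A, B, C, D, E, F} — all of the relation — so {A, B} is a candidate key.
These are minimal and exhaustive — every other superkey contains one of them.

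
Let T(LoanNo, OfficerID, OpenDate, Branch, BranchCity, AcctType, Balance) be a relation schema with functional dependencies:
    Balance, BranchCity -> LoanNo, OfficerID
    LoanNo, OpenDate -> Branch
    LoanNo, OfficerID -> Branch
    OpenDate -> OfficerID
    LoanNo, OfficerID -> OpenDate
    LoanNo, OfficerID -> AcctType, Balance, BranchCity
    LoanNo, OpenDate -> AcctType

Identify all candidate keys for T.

{Balance, BranchCity}⁺ = {AcctType, Balance, Branch, BranchCity, LoanNo, OfficerID, OpenDate} — all of the relation — so {Balance, BranchCity} is a candidate key.
{LoanNo, OfficerID}⁺ = {AcctType, Balance, Branch, BranchCity, LoanNo, OfficerID, OpenDate} — all of the relation — so {LoanNo, OfficerID} is a candidate key.
{LoanNo, OpenDate}⁺ = {AcctType, Balance, Branch, BranchCity, LoanNo, OfficerID, OpenDate} — all of the relation — so {LoanNo, OpenDate} is a candidate key.
Any other superkey properly contains one of these, so there are no further candidate keys.

{Balance, BranchCity}, {LoanNo, OfficerID}, {LoanNo, OpenDate}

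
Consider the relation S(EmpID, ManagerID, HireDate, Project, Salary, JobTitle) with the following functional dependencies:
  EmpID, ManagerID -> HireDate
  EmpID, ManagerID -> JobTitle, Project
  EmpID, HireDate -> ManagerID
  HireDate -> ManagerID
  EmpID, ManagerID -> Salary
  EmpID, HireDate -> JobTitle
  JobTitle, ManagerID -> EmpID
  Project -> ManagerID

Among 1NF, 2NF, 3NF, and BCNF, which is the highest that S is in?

Candidate keys: {EmpID, HireDate}, {EmpID, ManagerID}, {EmpID, Project}, {HireDate, JobTitle}, {JobTitle, ManagerID}, {JobTitle, Project}. Prime attributes: {EmpID, HireDate, JobTitle, ManagerID, Project}.
HireDate -> ManagerID breaks BCNF: {HireDate}⁺ = {HireDate, ManagerID}, so {HireDate} is not a superkey.
Its right-hand attributes {ManagerID} are all prime, as are those of every other non-superkey FD — the relation is in 3NF.

3NF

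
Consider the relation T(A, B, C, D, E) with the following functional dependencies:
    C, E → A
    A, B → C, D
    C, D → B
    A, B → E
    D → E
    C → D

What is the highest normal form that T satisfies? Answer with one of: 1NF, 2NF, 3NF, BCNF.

Candidate keys: {A, B}, {C}. Prime attributes: {A, B, C}.
For D → E we have {D}⁺ = {D, E}; {D} is not a superkey, so BCNF fails.
Because {E} is non-prime and the left side of D → E is not a superkey, the relation is not in 3NF.
No proper subset of a key has a non-prime attribute in its closure, so there is no partial dependency; 2NF holds.

2NF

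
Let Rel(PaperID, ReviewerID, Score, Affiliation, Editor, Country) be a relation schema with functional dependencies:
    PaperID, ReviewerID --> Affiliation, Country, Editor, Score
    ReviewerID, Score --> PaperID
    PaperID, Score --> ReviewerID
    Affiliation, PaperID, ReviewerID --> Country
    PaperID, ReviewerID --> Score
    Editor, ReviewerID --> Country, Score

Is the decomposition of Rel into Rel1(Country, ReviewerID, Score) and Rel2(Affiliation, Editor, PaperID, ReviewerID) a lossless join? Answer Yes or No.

Common attributes: {ReviewerID}; their closure is {ReviewerID}.
The closure covers neither Rel1 nor Rel2 entirely; the join is not lossless.

No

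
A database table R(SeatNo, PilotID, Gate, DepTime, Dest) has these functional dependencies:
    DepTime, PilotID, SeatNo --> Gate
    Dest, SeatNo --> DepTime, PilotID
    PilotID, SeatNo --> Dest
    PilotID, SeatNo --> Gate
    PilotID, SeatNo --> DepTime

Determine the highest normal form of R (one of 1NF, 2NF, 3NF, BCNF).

Candidate keys: {Dest, SeatNo}, {PilotID, SeatNo}. Prime attributes: {Dest, PilotID, SeatNo}.
Each dependency's left side is a superkey — BCNF holds.

BCNF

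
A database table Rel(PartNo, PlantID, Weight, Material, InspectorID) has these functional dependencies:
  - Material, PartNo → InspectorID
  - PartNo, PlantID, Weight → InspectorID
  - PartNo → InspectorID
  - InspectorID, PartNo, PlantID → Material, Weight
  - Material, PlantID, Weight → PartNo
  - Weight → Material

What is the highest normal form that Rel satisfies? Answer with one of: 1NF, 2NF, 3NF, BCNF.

1NF

Candidate keys: {PartNo, PlantID}, {PlantID, Weight}. Prime attributes: {PartNo, PlantID, Weight}.
For Material, PartNo → InspectorID we have {Material, PartNo}⁺ = {InspectorID, Material, PartNo}; {Material, PartNo} is not a superkey, so BCNF fails.
Material, PartNo → InspectorID has non-prime {InspectorID} on the right and a non-superkey on the left, so 3NF fails.
Since {PartNo} ⊂ {PartNo, PlantID} and {PartNo}⁺ ⊇ {InspectorID} with {InspectorID} non-prime, there is a partial dependency; 2NF fails.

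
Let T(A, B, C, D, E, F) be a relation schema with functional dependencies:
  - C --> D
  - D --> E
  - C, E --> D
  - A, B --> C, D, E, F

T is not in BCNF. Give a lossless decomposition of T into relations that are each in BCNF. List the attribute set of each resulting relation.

Candidate key of the original relation: {A, B}.
Within {A, B, C, D, E, F}: {C}⁺ ∩ {A, B, C, D, E, F} = {C, D, E}, not the whole set, so C --> D, E violates BCNF; decompose into {C, D, E} and {A, B, C, F}.
Within {C, D, E}: {D}⁺ ∩ {C, D, E} = {D, E}, not the whole set, so D --> E violates BCNF; decompose into {D, E} and {C, D}.
{D, E} is in BCNF.
{C, D} is in BCNF.
{A, B, C, F} is in BCNF.

{A, B, C, F}; {C, D}; {D, E}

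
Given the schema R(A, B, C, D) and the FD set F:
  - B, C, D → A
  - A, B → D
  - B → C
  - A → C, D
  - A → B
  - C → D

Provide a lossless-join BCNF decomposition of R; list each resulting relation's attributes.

{A, B, C}; {C, D}

Candidate keys of the original relation: {A}, {B}.
Within {A, B, C, D}: {C}⁺ ∩ {A, B, C, D} = {C, D}, not the whole set, so C → D violates BCNF; decompose into {C, D} and {A, B, C}.
{C, D} is in BCNF.
{A, B, C} is in BCNF.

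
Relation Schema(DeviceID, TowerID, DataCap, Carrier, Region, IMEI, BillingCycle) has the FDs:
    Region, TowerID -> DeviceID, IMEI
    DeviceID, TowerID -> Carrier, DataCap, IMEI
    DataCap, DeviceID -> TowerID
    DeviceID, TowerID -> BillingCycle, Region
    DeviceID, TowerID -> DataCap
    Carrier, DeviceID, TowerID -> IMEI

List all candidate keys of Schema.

{DataCap, DeviceID}, {DeviceID, TowerID}, {Region, TowerID}

{DataCap, DeviceID} is a candidate key since {DataCap, DeviceID}⁺ = {BillingCycle, Carrier, DataCap, DeviceID, IMEI, Region, TowerID} covers every attribute.
{DeviceID, TowerID} is a candidate key since {DeviceID, TowerID}⁺ = {BillingCycle, Carrier, DataCap, DeviceID, IMEI, Region, TowerID} covers every attribute.
{Region, TowerID} is a candidate key since {Region, TowerID}⁺ = {BillingCycle, Carrier, DataCap, DeviceID, IMEI, Region, TowerID} covers every attribute.
These are minimal and exhaustive — every other superkey contains one of them.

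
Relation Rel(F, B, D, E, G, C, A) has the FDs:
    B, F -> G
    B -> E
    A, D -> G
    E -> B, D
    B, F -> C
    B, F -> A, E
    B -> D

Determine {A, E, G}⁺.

Start with {A, E, G}.
E -> B, D applies; add {B, D} → now {A, B, D, E, G}.
No further FD applies.

{A, B, D, E, G}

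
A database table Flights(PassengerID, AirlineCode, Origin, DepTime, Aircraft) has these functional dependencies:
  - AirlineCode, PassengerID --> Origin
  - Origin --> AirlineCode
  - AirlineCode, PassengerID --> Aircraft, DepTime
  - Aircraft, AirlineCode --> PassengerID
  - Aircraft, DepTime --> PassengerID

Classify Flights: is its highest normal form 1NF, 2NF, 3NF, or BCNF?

Candidate keys: {Aircraft, AirlineCode}, {Aircraft, Origin}, {AirlineCode, PassengerID}, {Origin, PassengerID}. Prime attributes: {Aircraft, AirlineCode, Origin, PassengerID}.
Origin --> AirlineCode breaks BCNF: {Origin}⁺ = {AirlineCode, Origin}, so {Origin} is not a superkey.
But every attribute on its right side ({AirlineCode}) is prime, and the same holds for every other non-superkey FD, so 3NF still holds.

3NF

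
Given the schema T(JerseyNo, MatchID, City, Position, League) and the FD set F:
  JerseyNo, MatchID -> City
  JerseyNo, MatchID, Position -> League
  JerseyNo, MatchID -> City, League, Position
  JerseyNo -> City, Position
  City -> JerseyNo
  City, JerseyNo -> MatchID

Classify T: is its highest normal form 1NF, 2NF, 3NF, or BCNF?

BCNF

Candidate keys: {City}, {JerseyNo}. Prime attributes: {City, JerseyNo}.
The left-hand side of every FD is a superkey, so BCNF is satisfied.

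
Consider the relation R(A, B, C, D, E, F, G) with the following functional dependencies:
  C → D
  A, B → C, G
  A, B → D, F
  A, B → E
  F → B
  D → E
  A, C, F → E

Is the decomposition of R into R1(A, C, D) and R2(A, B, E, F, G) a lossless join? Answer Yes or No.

Common attributes: {A}; their closure is {A}.
R1 ⊄ {A} and R2 ⊄ {A}, so the split is lossy.

No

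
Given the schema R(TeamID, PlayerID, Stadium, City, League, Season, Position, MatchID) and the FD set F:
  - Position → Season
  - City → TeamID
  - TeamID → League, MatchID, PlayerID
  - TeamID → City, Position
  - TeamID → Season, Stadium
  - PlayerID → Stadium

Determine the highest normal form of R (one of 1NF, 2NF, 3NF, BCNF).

Candidate keys: {City}, {TeamID}. Prime attributes: {City, TeamID}.
For Position → Season we have {Position}⁺ = {Position, Season}; {Position} is not a superkey, so BCNF fails.
Position → Season determines the non-prime attribute {Season} from a non-superkey — 3NF is violated.
All keys have size 1, which rules out partial dependencies — 2NF is satisfied.

2NF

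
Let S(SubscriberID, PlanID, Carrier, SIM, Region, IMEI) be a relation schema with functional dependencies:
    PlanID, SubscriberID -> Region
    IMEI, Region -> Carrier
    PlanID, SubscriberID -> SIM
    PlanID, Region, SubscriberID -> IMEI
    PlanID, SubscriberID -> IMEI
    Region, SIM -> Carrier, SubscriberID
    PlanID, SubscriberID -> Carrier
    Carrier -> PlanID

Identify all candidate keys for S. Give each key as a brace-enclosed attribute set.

{Carrier, SubscriberID}⁺ = {Carrier, IMEI, PlanID, Region, SIM, SubscriberID}, which is every attribute, so {Carrier, SubscriberID} is a candidate key.
{PlanID, SubscriberID}⁺ = {Carrier, IMEI, PlanID, Region, SIM, SubscriberID}, which is every attribute, so {PlanID, SubscriberID} is a candidate key.
{Region, SIM}⁺ = {Carrier, IMEI, PlanID, Region, SIM, SubscriberID}, which is every attribute, so {Region, SIM} is a candidate key.
{IMEI, Region, SubscriberID}⁺ = {Carrier, IMEI, PlanID, Region, SIM, SubscriberID}, which is every attribute, so {IMEI, Region, SubscriberID} is a candidate key.
Any other superkey properly contains one of these, so there are no further candidate keys.

{Carrier, SubscriberID}, {IMEI, Region, SubscriberID}, {PlanID, SubscriberID}, {Region, SIM}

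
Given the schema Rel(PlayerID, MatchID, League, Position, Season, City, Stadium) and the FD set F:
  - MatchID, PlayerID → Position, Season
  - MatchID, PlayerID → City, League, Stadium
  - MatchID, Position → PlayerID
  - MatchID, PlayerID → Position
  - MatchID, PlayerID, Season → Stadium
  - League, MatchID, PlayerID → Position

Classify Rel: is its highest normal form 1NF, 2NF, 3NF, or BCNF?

BCNF

Candidate keys: {MatchID, PlayerID}, {MatchID, Position}. Prime attributes: {MatchID, PlayerID, Position}.
Every FD has a superkey on the left, so the relation is in BCNF.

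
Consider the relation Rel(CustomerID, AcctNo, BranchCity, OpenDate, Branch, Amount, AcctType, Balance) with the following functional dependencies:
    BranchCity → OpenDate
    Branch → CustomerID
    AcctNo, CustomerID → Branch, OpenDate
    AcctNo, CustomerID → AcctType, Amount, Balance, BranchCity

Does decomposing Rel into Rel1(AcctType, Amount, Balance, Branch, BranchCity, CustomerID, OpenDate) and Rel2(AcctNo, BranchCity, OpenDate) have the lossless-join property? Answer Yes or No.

No

Common attributes: {BranchCity, OpenDate}; their closure is {BranchCity, OpenDate}.
Neither Rel1 nor Rel2 is contained in that closure, so the decomposition is lossy.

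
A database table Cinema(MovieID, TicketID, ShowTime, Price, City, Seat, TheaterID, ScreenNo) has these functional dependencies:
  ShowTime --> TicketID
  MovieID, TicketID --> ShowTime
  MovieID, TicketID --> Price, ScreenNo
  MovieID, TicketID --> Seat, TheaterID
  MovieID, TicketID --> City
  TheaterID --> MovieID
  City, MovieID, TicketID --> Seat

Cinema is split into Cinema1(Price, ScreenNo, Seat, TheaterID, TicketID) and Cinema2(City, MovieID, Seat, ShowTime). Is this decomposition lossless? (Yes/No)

The shared attributes are {Seat} and {Seat}⁺ = {Seat}.
The closure covers neither Cinema1 nor Cinema2 entirely; the join is not lossless.

No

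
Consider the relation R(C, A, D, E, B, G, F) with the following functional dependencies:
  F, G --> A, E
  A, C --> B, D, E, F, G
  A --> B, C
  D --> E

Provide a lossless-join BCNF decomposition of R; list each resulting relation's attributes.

Candidate keys of the original relation: {A}, {F, G}.
{A, B, C, D, E, F, G}: {D} determines {D, E} here but is not a superkey — split on D --> E, giving {D, E} and {A, B, C, D, F, G}.
{D, E} is in BCNF.
{A, B, C, D, F, G} is in BCNF.

{A, B, C, D, F, G}; {D, E}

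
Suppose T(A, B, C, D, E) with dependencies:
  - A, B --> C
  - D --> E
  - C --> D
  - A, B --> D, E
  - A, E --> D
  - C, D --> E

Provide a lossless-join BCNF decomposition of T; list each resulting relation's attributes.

{A, B, C}; {C, D}; {D, E}

Candidate key of the original relation: {A, B}.
In {A, B, C, D, E}, {D} is not a superkey ({D}⁺ restricted to this set is {D, E}), so split on D --> E into {D, E} and {A, B, C, D}.
{D, E} has no BCNF violation.
In {A, B, C, D}, {C} is not a superkey ({C}⁺ restricted to this set is {C, D}), so split on C --> D into {C, D} and {A, B, C}.
{C, D} has no BCNF violation.
{A, B, C} has no BCNF violation.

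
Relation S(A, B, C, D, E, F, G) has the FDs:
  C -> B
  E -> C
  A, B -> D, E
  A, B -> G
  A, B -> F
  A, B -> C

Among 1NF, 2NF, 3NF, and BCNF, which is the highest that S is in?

Candidate keys: {A, B}, {A, C}, {A, E}. Prime attributes: {A, B, C, E}.
C -> B: {C}⁺ = {B, C}, which is not all of the attributes, so the left side is not a superkey — BCNF is violated.
Its right-hand attributes {B} are all prime, as are those of every other non-superkey FD — the relation is in 3NF.

3NF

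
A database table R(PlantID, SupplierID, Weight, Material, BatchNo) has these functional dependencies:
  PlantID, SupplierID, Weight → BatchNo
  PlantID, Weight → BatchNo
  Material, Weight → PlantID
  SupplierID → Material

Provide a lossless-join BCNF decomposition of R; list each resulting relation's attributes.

Candidate key of the original relation: {SupplierID, Weight}.
{BatchNo, Material, PlantID, SupplierID, Weight}: {PlantID, Weight} determines {BatchNo, PlantID, Weight} here but is not a superkey — split on PlantID, Weight → BatchNo, giving {BatchNo, PlantID, Weight} and {Material, PlantID, SupplierID, Weight}.
{BatchNo, PlantID, Weight} has no BCNF violation.
{Material, PlantID, SupplierID, Weight}: {Material, Weight} determines {Material, PlantID, Weight} here but is not a superkey — split on Material, Weight → PlantID, giving {Material, PlantID, Weight} and {Material, SupplierID, Weight}.
{Material, PlantID, Weight} has no BCNF violation.
{Material, SupplierID, Weight}: {SupplierID} determines {Material, SupplierID} here but is not a superkey — split on SupplierID → Material, giving {Material, SupplierID} and {SupplierID, Weight}.
{Material, SupplierID} has no BCNF violation.
{SupplierID, Weight} has no BCNF violation.

{BatchNo, PlantID, Weight}; {Material, PlantID, Weight}; {Material, SupplierID}; {SupplierID, Weight}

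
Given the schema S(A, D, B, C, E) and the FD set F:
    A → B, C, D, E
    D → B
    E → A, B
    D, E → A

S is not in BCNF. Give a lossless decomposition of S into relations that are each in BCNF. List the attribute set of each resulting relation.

Candidate keys of the original relation: {A}, {E}.
Within {A, B, C, D, E}: {D}⁺ ∩ {A, B, C, D, E} = {B, D}, not the whole set, so D → B violates BCNF; decompose into {B, D} and {A, C, D, E}.
{B, D} is in BCNF.
{A, C, D, E} is in BCNF.

{A, C, D, E}; {B, D}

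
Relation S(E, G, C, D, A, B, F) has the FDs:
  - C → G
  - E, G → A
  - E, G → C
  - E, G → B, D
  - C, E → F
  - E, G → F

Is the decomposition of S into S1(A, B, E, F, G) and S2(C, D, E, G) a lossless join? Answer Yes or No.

Yes

S1 ∩ S2 = {E, G}; its closure under F is {A, B, C, D, E, F, G}.
Since S1 ⊆ {A, B, C, D, E, F, G}, the intersection is a superkey of S1; the decomposition is lossless.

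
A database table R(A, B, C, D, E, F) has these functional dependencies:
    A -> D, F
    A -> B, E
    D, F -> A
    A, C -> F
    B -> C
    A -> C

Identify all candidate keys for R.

{A}⁺ = {A, B, C, D, E, F}, which is every attribute, so {A} is a candidate key.
{D, F}⁺ = {A, B, C, D, E, F}, which is every attribute, so {D, F} is a candidate key.
These are minimal and exhaustive — every other superkey contains one of them.

{A}, {D, F}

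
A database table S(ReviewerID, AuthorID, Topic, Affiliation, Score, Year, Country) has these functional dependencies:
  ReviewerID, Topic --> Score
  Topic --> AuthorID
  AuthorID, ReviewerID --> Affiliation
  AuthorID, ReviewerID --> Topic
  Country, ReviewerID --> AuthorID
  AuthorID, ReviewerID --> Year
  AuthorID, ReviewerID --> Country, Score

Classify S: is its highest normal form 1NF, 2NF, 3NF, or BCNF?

Candidate keys: {AuthorID, ReviewerID}, {Country, ReviewerID}, {ReviewerID, Topic}. Prime attributes: {AuthorID, Country, ReviewerID, Topic}.
For Topic --> AuthorID we have {Topic}⁺ = {AuthorID, Topic}; {Topic} is not a superkey, so BCNF fails.
Its right-hand attributes {AuthorID} are all prime, as are those of every other non-superkey FD — the relation is in 3NF.

3NF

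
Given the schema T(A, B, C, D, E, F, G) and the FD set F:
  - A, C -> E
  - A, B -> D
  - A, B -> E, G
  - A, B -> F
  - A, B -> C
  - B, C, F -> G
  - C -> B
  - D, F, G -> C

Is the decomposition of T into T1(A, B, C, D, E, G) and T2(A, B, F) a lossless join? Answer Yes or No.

Yes

T1 ∩ T2 = {A, B}; its closure under F is {A, B, C, D, E, F, G}.
This includes all of T1, so the common attributes are a superkey of T1 — the join is lossless.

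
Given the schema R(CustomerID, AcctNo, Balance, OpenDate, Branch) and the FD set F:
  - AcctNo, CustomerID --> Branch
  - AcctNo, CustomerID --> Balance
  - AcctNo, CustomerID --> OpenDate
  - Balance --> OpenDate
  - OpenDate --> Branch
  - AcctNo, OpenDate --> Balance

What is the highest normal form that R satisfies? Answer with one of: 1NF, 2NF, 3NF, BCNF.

2NF

Candidate key: {AcctNo, CustomerID}. Prime attributes: {AcctNo, CustomerID}.
Balance --> OpenDate breaks BCNF: {Balance}⁺ = {Balance, Branch, OpenDate}, so {Balance} is not a superkey.
Balance --> OpenDate has non-prime {OpenDate} on the right and a non-superkey on the left, so 3NF fails.
No non-prime attribute depends on a proper subset of any candidate key, so 2NF holds.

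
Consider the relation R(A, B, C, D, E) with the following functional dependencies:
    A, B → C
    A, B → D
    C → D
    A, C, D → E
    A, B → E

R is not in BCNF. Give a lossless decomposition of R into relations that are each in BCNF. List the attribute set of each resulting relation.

{A, B, C}; {A, C, E}; {C, D}

Candidate key of the original relation: {A, B}.
{A, B, C, D, E}: {C} determines {C, D} here but is not a superkey — split on C → D, giving {C, D} and {A, B, C, E}.
{C, D} is in BCNF.
{A, B, C, E}: {A, C} determines {A, C, E} here but is not a superkey — split on A, C → E, giving {A, C, E} and {A, B, C}.
{A, C, E} is in BCNF.
{A, B, C} is in BCNF.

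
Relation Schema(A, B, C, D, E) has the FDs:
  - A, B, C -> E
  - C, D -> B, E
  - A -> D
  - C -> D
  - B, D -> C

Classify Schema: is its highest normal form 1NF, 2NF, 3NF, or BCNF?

Candidate keys: {A, B}, {A, C}. Prime attributes: {A, B, C}.
C, D -> B, E: {C, D}⁺ = {B, C, D, E}, which is not all of the attributes, so the left side is not a superkey — BCNF is violated.
Because {E} is non-prime and the left side of C, D -> B, E is not a superkey, the relation is not in 3NF.
Since {A} ⊂ {A, B} and {A}⁺ ⊇ {D} with {D} non-prime, there is a partial dependency; 2NF fails.

1NF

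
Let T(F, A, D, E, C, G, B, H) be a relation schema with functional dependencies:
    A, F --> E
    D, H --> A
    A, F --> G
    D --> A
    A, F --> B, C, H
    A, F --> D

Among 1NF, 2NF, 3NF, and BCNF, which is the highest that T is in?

3NF

Candidate keys: {A, F}, {D, F}. Prime attributes: {A, D, F}.
D, H --> A: {D, H}⁺ = {A, D, H}, which is not all of the attributes, so the left side is not a superkey — BCNF is violated.
But every attribute on its right side ({A}) is prime, and the same holds for every other non-superkey FD, so 3NF still holds.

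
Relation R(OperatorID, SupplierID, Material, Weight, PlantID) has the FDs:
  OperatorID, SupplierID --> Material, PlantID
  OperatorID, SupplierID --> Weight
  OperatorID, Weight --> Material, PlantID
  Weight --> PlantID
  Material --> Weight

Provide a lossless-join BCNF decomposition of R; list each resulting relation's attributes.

{Material, OperatorID}; {Material, Weight}; {OperatorID, SupplierID, Weight}; {PlantID, Weight}

Candidate key of the original relation: {OperatorID, SupplierID}.
In {Material, OperatorID, PlantID, SupplierID, Weight}, {OperatorID, Weight} is not a superkey ({OperatorID, Weight}⁺ restricted to this set is {Material, OperatorID, PlantID, Weight}), so split on OperatorID, Weight --> Material, PlantID into {Material, OperatorID, PlantID, Weight} and {OperatorID, SupplierID, Weight}.
In {Material, OperatorID, PlantID, Weight}, {Weight} is not a superkey ({Weight}⁺ restricted to this set is {PlantID, Weight}), so split on Weight --> PlantID into {PlantID, Weight} and {Material, OperatorID, Weight}.
{PlantID, Weight} has no BCNF violation.
In {Material, OperatorID, Weight}, {Material} is not a superkey ({Material}⁺ restricted to this set is {Material, Weight}), so split on Material --> Weight into {Material, Weight} and {Material, OperatorID}.
{Material, Weight} has no BCNF violation.
{Material, OperatorID} has no BCNF violation.
{OperatorID, SupplierID, Weight} has no BCNF violation.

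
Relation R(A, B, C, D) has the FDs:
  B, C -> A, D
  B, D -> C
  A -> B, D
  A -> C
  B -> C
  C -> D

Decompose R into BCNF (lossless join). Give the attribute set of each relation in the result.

Candidate keys of the original relation: {A}, {B}.
In {A, B, C, D}, {C} is not a superkey ({C}⁺ restricted to this set is {C, D}), so split on C -> D into {C, D} and {A, B, C}.
{C, D} is in BCNF.
{A, B, C} is in BCNF.

{A, B, C}; {C, D}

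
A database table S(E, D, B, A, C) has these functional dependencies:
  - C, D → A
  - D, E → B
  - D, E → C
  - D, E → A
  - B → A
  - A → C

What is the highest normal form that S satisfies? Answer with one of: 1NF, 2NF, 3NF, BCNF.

Candidate key: {D, E}. Prime attributes: {D, E}.
For C, D → A we have {C, D}⁺ = {A, C, D}; {C, D} is not a superkey, so BCNF fails.
C, D → A determines the non-prime attribute {A} from a non-superkey — 3NF is violated.
No non-prime attribute depends on a proper subset of any candidate key, so 2NF holds.

2NF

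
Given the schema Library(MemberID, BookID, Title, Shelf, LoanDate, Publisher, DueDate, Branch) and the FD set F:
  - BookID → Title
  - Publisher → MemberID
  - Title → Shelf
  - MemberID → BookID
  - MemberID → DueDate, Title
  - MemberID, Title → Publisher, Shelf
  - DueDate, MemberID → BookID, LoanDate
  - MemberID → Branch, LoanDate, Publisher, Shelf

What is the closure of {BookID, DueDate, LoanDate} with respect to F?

Start with {BookID, DueDate, LoanDate}.
BookID → Title applies; add {Title} → now {BookID, DueDate, LoanDate, Title}.
Title → Shelf applies; add {Shelf} → now {BookID, DueDate, LoanDate, Shelf, Title}.
No further FD applies.

{BookID, DueDate, LoanDate, Shelf, Title}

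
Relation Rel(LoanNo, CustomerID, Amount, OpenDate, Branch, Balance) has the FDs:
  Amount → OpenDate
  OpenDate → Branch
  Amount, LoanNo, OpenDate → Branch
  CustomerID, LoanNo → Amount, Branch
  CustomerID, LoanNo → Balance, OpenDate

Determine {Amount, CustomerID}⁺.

Start with {Amount, CustomerID}.
Amount → OpenDate applies; add {OpenDate} → now {Amount, CustomerID, OpenDate}.
OpenDate → Branch applies; add {Branch} → now {Amount, Branch, CustomerID, OpenDate}.
No further FD applies.

{Amount, Branch, CustomerID, OpenDate}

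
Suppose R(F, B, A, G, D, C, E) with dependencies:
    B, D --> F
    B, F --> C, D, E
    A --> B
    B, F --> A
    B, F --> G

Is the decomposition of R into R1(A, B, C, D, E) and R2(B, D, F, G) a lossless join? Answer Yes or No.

The shared attributes are {B, D} and {B, D}⁺ = {A, B, C, D, E, F, G}.
Since R1 ⊆ {A, B, C, D, E, F, G}, the intersection is a superkey of R1; the decomposition is lossless.

Yes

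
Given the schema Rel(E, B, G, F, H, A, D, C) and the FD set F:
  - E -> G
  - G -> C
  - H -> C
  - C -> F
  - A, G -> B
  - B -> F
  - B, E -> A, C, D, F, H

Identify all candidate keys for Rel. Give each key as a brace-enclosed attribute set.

{E} never appears on the right of any FD, so every key must include it.
{A, E}⁺ = {A, B, C, D, E, F, G, H}, which is every attribute, so {A, E} is a candidate key.
{B, E}⁺ = {A, B, C, D, E, F, G, H}, which is every attribute, so {B, E} is a candidate key.
Any other superkey properly contains one of these, so there are no further candidate keys.

{A, E}, {B, E}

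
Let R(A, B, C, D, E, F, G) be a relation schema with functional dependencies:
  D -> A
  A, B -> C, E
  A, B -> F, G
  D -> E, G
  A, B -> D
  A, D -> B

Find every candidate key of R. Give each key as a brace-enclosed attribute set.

{A, B}, {D}

{D}⁺ = {A, B, C, D, E, F, G}, which is every attribute, so {D} is a candidate key.
{A, B}⁺ = {A, B, C, D, E, F, G}, which is every attribute, so {A, B} is a candidate key.
These are minimal and exhaustive — every other superkey contains one of them.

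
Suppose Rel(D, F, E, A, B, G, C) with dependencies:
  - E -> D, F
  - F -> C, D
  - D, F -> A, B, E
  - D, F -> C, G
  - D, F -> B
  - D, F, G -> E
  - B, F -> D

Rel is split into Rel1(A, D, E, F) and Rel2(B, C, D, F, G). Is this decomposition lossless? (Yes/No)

Yes

Rel1 ∩ Rel2 = {D, F}; its closure under F is {A, B, C, D, E, F, G}.
Rel1 is contained in that closure, so Rel1 ∩ Rel2 -> Rel1 holds and the join is lossless.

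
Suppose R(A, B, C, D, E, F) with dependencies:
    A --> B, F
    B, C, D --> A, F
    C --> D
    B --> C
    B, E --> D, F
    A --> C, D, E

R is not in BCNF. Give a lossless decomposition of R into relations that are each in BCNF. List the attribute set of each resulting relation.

{A, B, C, E, F}; {C, D}

Candidate keys of the original relation: {A}, {B}.
In {A, B, C, D, E, F}, {C} is not a superkey ({C}⁺ restricted to this set is {C, D}), so split on C --> D into {C, D} and {A, B, C, E, F}.
{C, D}: every determinant is a superkey — BCNF.
{A, B, C, E, F}: every determinant is a superkey — BCNF.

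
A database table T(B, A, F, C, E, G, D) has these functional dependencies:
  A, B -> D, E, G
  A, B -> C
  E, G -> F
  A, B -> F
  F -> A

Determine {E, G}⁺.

Start with {E, G}.
E, G -> F applies; add {F} → now {E, F, G}.
F -> A applies; add {A} → now {A, E, F, G}.
No further FD applies.

{A, E, F, G}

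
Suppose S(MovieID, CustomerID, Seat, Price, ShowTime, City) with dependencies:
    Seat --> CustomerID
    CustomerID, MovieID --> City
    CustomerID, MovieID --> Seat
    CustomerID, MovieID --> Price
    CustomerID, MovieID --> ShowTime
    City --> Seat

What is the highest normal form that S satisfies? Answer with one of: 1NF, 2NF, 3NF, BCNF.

Candidate keys: {City, MovieID}, {CustomerID, MovieID}, {MovieID, Seat}. Prime attributes: {City, CustomerID, MovieID, Seat}.
For Seat --> CustomerID we have {Seat}⁺ = {CustomerID, Seat}; {Seat} is not a superkey, so BCNF fails.
But every attribute on its right side ({CustomerID}) is prime, and the same holds for every other non-superkey FD, so 3NF still holds.

3NF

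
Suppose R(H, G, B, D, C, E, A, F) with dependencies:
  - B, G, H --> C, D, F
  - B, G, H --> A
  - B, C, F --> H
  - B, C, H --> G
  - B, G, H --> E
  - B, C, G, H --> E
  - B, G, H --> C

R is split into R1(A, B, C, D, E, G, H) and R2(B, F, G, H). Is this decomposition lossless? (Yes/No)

Yes

Common attributes: {B, G, H}; their closure is {A, B, C, D, E, F, G, H}.
R1 is contained in that closure, so R1 ∩ R2 --> R1 holds and the join is lossless.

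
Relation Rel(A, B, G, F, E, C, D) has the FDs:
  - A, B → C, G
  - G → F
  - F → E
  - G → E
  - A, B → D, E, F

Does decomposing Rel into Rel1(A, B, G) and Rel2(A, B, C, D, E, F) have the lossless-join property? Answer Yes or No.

Common attributes: {A, B}; their closure is {A, B, C, D, E, F, G}.
Since Rel1 ⊆ {A, B, C, D, E, F, G}, the intersection is a superkey of Rel1; the decomposition is lossless.

Yes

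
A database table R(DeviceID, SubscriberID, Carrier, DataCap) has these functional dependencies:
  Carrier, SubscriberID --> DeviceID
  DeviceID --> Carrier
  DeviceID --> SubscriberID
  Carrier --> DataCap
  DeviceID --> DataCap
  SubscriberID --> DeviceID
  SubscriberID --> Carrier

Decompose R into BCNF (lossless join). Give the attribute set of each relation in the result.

Candidate keys of the original relation: {DeviceID}, {SubscriberID}.
Within {Carrier, DataCap, DeviceID, SubscriberID}: {Carrier}⁺ ∩ {Carrier, DataCap, DeviceID, SubscriberID} = {Carrier, DataCap}, not the whole set, so Carrier --> DataCap violates BCNF; decompose into {Carrier, DataCap} and {Carrier, DeviceID, SubscriberID}.
{Carrier, DataCap} has no BCNF violation.
{Carrier, DeviceID, SubscriberID} has no BCNF violation.

{Carrier, DataCap}; {Carrier, DeviceID, SubscriberID}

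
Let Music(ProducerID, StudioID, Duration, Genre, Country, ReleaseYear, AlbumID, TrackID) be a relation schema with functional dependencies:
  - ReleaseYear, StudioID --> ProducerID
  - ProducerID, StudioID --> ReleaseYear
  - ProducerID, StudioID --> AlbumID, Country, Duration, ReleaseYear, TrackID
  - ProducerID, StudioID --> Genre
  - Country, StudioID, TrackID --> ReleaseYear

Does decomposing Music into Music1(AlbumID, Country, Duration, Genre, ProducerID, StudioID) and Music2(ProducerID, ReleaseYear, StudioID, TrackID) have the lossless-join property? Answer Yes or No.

Music1 ∩ Music2 = {ProducerID, StudioID}; its closure under F is {AlbumID, Country, Duration, Genre, ProducerID, ReleaseYear, StudioID, TrackID}.
This includes all of Music1, so the common attributes are a superkey of Music1 — the join is lossless.

Yes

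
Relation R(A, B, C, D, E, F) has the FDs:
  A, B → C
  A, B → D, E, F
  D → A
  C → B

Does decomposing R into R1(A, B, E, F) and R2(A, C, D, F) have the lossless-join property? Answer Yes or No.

The shared attributes are {A, F} and {A, F}⁺ = {A, F}.
R1 ⊄ {A, F} and R2 ⊄ {A, F}, so the split is lossy.

No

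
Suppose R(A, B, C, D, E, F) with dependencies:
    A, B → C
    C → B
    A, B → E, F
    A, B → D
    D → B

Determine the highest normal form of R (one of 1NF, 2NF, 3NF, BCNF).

Candidate keys: {A, B}, {A, C}, {A, D}. Prime attributes: {A, B, C, D}.
For C → B we have {C}⁺ = {B, C}; {C} is not a superkey, so BCNF fails.
Since {B} ⊆ prime attributes and every other non-superkey FD also has a prime right side, the schema is in 3NF.

3NF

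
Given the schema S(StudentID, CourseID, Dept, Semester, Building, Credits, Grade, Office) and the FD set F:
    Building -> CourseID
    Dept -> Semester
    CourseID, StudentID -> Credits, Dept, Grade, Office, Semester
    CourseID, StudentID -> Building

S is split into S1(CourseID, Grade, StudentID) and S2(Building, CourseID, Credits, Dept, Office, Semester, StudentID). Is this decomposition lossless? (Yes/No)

Yes

The shared attributes are {CourseID, StudentID} and {CourseID, StudentID}⁺ = {Building, CourseID, Credits, Dept, Grade, Office, Semester, StudentID}.
S1 is contained in that closure, so S1 ∩ S2 -> S1 holds and the join is lossless.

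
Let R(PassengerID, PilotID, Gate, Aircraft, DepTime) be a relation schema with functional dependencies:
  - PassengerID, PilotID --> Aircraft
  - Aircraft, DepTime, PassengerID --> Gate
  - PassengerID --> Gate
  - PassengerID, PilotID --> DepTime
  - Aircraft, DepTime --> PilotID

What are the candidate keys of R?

No FD produces {PassengerID}, so it must be in every candidate key.
{PassengerID, PilotID} is a candidate key since {PassengerID, PilotID}⁺ = {Aircraft, DepTime, Gate, PassengerID, PilotID} covers every attribute.
{Aircraft, DepTime, PassengerID} is a candidate key since {Aircraft, DepTime, PassengerID}⁺ = {Aircraft, DepTime, Gate, PassengerID, PilotID} covers every attribute.
Any other superkey properly contains one of these, so there are no further candidate keys.

{Aircraft, DepTime, PassengerID}, {PassengerID, PilotID}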